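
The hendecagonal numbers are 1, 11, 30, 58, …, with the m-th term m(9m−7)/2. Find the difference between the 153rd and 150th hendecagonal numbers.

153·(9·153 − 7)/2 = 104805 and 150·(9·150 − 7)/2 = 100725.
Difference: 104805 − 100725 = 4080.

4080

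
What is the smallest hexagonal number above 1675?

Solve n(2n−1) > 1675 for integer n.
The largest n with value ≤ 1675 is 29 (since 1653 ≤ 1675 < 1770), so the first above is n = 30, value 1770.

1770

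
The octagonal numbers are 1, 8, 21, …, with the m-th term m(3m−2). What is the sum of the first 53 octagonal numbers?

Σ i(3i−2) = 3Σi² − 2Σi over i = 1..53.
Σi = 1431 and Σi² = 51039.
3·51039 − 2·1431 = 150255.

150255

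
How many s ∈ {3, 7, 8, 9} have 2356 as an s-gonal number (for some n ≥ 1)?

1

s = 3: P(3, 68) = 2346 and P(3, 69) = 2415; 2356 is not s-gonal.
s = 7: P(7, 31) = 2356. ✓
s = 8: P(8, 28) = 2296 and P(8, 29) = 2465; 2356 is not s-gonal.
s = 9: P(9, 26) = 2301 and P(9, 27) = 2484; 2356 is not s-gonal.
Hits: s ∈ {7} → 1.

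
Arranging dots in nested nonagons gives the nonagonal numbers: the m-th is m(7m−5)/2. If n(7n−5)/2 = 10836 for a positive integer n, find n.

Set n(7n−5)/2 = 10836, giving 7n² − 5n − 21672 = 0.
The discriminant is 25 + 56·10836 = 606841, and √606841 = 779.
So n = (5 + 779) / 14 = 784/14 = 56.
Check: 56·(7·56 − 5)/2 = 10836. ✓

56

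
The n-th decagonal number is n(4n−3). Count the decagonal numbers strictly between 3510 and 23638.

47

The n-th decagonal number is n(4n−3).
Smallest index with value > 3510: n = 31 (giving 3751).
Largest index with value < 23638: n = 77 (giving 23485).
Indices 31 through 77: 47 terms.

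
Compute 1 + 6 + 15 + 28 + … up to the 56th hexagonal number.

Σ i(2i−1) = 2Σi² − Σi over i = 1..56.
Σi = 1596 and Σi² = 60116.
2·60116 − 1·1596 = 118636.

118636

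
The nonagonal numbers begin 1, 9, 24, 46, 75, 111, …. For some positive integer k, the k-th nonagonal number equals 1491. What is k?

Set n(7n−5)/2 = 1491, giving 7n² − 5n − 2982 = 0.
The discriminant is 25 + 56·1491 = 83521, and √83521 = 289.
So n = (5 + 289) / 14 = 294/14 = 21.
Check: 21·(7·21 − 5)/2 = 1491. ✓

21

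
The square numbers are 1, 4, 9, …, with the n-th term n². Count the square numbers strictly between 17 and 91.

5

The n-th square number is n².
Smallest index with value > 17: n = 5 (giving 25).
Largest index with value < 91: n = 9 (giving 81).
Indices 5 through 9: 5 terms.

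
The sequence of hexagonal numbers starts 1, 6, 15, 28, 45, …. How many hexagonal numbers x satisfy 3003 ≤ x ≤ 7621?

23

The n-th hexagonal number is n(2n−1).
Smallest index with value ≥ 3003: n = 39 (giving 3003).
Largest index with value ≤ 7621: n = 61 (giving 7381).
Indices 39 through 61: 23 terms.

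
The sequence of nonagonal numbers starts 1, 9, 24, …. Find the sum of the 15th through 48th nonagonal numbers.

126854

Σ i(7i−5)/2 = (7Σi² − 5Σi) / 2 over i = 15..48.
Σi = 1176 − 105 = 1071 and Σi² = 38024 − 1015 = 37009.
(7·37009 − 5·1071) / 2 = 253708/2 = 126854.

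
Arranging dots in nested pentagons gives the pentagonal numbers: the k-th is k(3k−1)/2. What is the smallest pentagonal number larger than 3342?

Solve n(3n−1)/2 > 3342 for integer n.
The largest n with value ≤ 3342 is 47 (since 3290 ≤ 3342 < 3432), so the first above is n = 48, value 3432.

3432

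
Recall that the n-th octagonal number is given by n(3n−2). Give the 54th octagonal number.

8640

The 54th octagonal number is n(3n−2) with n = 54.
54·(3·54 − 2) = 54·160 = 8640.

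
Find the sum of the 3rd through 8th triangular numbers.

116

Σ i(i+1)/2 = (Σi² + Σi) / 2 over i = 3..8.
Σi = 36 − 3 = 33 and Σi² = 204 − 5 = 199.
(1·199 + 1·33) / 2 = 232/2 = 116.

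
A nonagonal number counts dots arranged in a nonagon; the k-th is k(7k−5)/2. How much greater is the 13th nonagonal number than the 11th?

163

13·(7·13 − 5)/2 = 559 and 11·(7·11 − 5)/2 = 396.
Difference: 559 − 396 = 163.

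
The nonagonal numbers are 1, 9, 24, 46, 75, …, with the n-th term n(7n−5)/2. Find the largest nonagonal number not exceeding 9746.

Solve n(7n−5)/2 ≤ 9746 for integer n.
n = 53 gives 9699 ≤ 9746, while n = 54 gives 10071 > 9746; so the answer is 9699.

9699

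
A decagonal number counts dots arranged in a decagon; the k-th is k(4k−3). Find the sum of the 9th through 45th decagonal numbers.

121767

Σ i(4i−3) = 4Σi² − 3Σi over i = 9..45.
Σi = 1035 − 36 = 999 and Σi² = 31395 − 204 = 31191.
4·31191 − 3·999 = 121767.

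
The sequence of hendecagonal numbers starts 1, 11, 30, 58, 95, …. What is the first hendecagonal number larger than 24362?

Solve n(9n−7)/2 > 24362 for integer n.
The largest n with value ≤ 24362 is 73 (since 23725 ≤ 24362 < 24383), so the first above is n = 74, value 24383.

24383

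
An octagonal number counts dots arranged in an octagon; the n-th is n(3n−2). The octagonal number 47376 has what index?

126

Set n(3n−2) = 47376, giving 3n² − 2n − 47376 = 0.
The discriminant is 4 + 12·47376 = 568516, and √568516 = 754.
So n = (2 + 754) / 6 = 756/6 = 126.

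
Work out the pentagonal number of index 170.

43265

The 170th pentagonal number is n(3n−1)/2 with n = 170.
170·(3·170 − 1)/2 = 170·509/2 = 43265.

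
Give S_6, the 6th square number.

36

The 6th square number is n² with n = 6.
6² = 36.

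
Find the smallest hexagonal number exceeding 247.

Solve n(2n−1) > 247 for integer n.
The largest n with value ≤ 247 is 11 (since 231 ≤ 247 < 276), so the first above is n = 12, value 276.

276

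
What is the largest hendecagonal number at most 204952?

Solve n(9n−7)/2 ≤ 204952 for integer n.
n = 213 gives 203415 ≤ 204952, while n = 214 gives 205333 > 204952; so the answer is 203415.

203415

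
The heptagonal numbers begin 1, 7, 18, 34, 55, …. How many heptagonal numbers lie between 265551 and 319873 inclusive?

32

The n-th heptagonal number is n(5n−3)/2.
Smallest index with value ≥ 265551: n = 327 (giving 266832).
Largest index with value ≤ 319873: n = 358 (giving 319873).
Indices 327 through 358: 32 terms.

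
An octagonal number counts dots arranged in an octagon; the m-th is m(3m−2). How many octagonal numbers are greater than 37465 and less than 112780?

82

The n-th octagonal number is n(3n−2).
Smallest index with value > 37465: n = 113 (giving 38081).
Largest index with value < 112780: n = 194 (giving 112520).
Indices 113 through 194: 82 terms.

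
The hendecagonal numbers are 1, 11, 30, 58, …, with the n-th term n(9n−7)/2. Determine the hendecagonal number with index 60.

15990

The 60th hendecagonal number is n(9n−7)/2 with n = 60.
60·(9·60 − 7)/2 = 60·533/2 = 15990.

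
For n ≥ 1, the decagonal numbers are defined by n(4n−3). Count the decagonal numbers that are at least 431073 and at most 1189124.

The n-th decagonal number is n(4n−3).
Smallest index with value ≥ 431073: n = 329 (giving 431977).
Largest index with value ≤ 1189124: n = 545 (giving 1186465).
Indices 329 through 545: 217 terms.

217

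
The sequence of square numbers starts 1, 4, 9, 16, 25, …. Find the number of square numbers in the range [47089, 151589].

The n-th square number is n².
Smallest index with value ≥ 47089: n = 217 (giving 47089).
Largest index with value ≤ 151589: n = 389 (giving 151321).
Indices 217 through 389: 173 terms.

173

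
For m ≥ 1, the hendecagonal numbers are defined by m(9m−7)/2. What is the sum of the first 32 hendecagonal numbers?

49632

Σ i(9i−7)/2 = (9Σi² − 7Σi) / 2 over i = 1..32.
Σi = 528 and Σi² = 11440.
(9·11440 − 7·528) / 2 = 99264/2 = 49632.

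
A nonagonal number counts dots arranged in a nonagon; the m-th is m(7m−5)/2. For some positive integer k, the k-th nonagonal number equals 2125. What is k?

Set n(7n−5)/2 = 2125, giving 7n² − 5n − 4250 = 0.
So n = (5 + 345) / 14 = 350/14 = 25.

25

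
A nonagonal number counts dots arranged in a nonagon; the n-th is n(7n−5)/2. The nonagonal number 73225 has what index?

145

Set n(7n−5)/2 = 73225, giving 7n² − 5n − 146450 = 0.
The discriminant is 25 + 56·73225 = 4100625, and √4100625 = 2025.
So n = (5 + 2025) / 14 = 2030/14 = 145.
Check: 145·(7·145 − 5)/2 = 73225. ✓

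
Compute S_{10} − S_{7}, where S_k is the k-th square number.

10² = 100 and 7² = 49.
Difference: 100 − 49 = 51.

51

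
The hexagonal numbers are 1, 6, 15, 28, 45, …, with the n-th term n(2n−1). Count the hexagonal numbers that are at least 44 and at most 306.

The n-th hexagonal number is n(2n−1).
Smallest index with value ≥ 44: n = 5 (giving 45).
Largest index with value ≤ 306: n = 12 (giving 276).
Indices 5 through 12: 8 terms.

8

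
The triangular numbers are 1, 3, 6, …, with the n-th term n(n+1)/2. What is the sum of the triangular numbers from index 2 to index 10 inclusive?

Σ i(i+1)/2 = (Σi² + Σi) / 2 over i = 2..10.
Σi = 55 − 1 = 54 and Σi² = 385 − 1 = 384.
(1·384 + 1·54) / 2 = 438/2 = 219.

219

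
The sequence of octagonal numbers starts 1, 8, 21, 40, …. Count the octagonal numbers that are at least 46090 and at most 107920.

66

The n-th octagonal number is n(3n−2).
Smallest index with value ≥ 46090: n = 125 (giving 46625).
Largest index with value ≤ 107920: n = 190 (giving 107920).
Indices 125 through 190: 66 terms.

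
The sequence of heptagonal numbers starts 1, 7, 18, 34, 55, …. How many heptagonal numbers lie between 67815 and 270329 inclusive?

The n-th heptagonal number is n(5n−3)/2.
Smallest index with value ≥ 67815: n = 165 (giving 67815).
Largest index with value ≤ 270329: n = 329 (giving 270109).
Indices 165 through 329: 165 terms.

165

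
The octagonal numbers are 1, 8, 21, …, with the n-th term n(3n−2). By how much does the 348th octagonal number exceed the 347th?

Consecutive octagonal numbers differ by 6n − 5: here 6·348 − 5 = 2083.

2083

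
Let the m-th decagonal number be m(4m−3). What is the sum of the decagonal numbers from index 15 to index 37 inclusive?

64446

Σ i(4i−3) = 4Σi² − 3Σi over i = 15..37.
Σi = 703 − 105 = 598 and Σi² = 17575 − 1015 = 16560.
4·16560 − 3·598 = 64446.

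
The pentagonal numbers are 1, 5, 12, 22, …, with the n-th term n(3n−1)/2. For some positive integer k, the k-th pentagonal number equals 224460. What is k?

Set n(3n−1)/2 = 224460, giving 3n² − n − 448920 = 0.
The discriminant is 1 + 24·224460 = 5387041, and √5387041 = 2321.
So n = (1 + 2321) / 6 = 2322/6 = 387.

387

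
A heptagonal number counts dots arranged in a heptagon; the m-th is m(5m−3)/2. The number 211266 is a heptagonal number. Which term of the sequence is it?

Set n(5n−3)/2 = 211266, giving 5n² − 3n − 422532 = 0.
The discriminant is 9 + 40·211266 = 8450649, and √8450649 = 2907.
So n = (3 + 2907) / 10 = 2910/10 = 291.

291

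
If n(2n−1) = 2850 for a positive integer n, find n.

Set n(2n−1) = 2850, giving 2n² − n − 2850 = 0.
The discriminant is 1 + 8·2850 = 22801, and √22801 = 151.
So n = (1 + 151) / 4 = 152/4 = 38.

38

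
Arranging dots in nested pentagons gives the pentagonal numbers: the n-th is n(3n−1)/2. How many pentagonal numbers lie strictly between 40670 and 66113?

46

The n-th pentagonal number is n(3n−1)/2.
Smallest index with value > 40670: n = 165 (giving 40755).
Largest index with value < 66113: n = 210 (giving 66045).
Indices 165 through 210: 46 terms.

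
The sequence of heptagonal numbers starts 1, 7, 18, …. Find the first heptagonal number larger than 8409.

8614

Solve n(5n−3)/2 > 8409 for integer n.
The largest n with value ≤ 8409 is 58 (since 8323 ≤ 8409 < 8614), so the first above is n = 59, value 8614.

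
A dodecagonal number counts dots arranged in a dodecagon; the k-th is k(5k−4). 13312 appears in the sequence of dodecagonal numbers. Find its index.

52

Set n(5n−4) = 13312, giving 5n² − 4n − 13312 = 0.
So n = (4 + 516) / 10 = 520/10 = 52.
Check: 52·(5·52 − 4) = 13312. ✓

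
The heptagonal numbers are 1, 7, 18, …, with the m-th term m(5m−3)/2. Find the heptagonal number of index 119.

The 119th heptagonal number is n(5n−3)/2 with n = 119.
119·(5·119 − 3)/2 = 119·592/2 = 119·296 = 35224.

35224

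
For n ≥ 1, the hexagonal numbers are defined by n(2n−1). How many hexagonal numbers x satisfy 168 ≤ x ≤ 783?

11

The n-th hexagonal number is n(2n−1).
Smallest index with value ≥ 168: n = 10 (giving 190).
Largest index with value ≤ 783: n = 20 (giving 780).
Indices 10 through 20: 11 terms.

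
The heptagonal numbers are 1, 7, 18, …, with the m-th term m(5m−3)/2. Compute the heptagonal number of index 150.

56025

The 150th heptagonal number is n(5n−3)/2 with n = 150.
150·(5·150 − 3)/2 = 150·747/2 = 56025.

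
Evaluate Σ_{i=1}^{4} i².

30

Σ_{i=1}^{4} i² = 4·5·9/6 = 30.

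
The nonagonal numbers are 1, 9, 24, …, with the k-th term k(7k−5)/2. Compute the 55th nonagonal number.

10450

The 55th nonagonal number is n(7n−5)/2 with n = 55.
55·(7·55 − 5)/2 = 55·380/2 = 55·190 = 10450.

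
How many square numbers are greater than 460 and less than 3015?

33

The n-th square number is n².
Smallest index with value > 460: n = 22 (giving 484).
Largest index with value < 3015: n = 54 (giving 2916).
Indices 22 through 54: 33 terms.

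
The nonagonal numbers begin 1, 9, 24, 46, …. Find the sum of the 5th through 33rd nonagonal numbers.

42369

Σ i(7i−5)/2 = (7Σi² − 5Σi) / 2 over i = 5..33.
Σi = 561 − 10 = 551 and Σi² = 12529 − 30 = 12499.
(7·12499 − 5·551) / 2 = 84738/2 = 42369.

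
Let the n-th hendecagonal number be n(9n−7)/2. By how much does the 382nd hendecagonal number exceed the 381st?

3430

Consecutive hendecagonal numbers differ by 9n − 8: here 9·382 − 8 = 3430.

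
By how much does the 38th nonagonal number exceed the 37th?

260

Consecutive nonagonal numbers differ by 7n − 6: here 7·38 − 6 = 260.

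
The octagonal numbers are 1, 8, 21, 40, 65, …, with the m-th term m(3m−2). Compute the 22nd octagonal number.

22·(3·22 − 2) = 22·64 = 1408.

1408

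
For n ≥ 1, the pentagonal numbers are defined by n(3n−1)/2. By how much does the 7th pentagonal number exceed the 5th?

35

7·(3·7 − 1)/2 = 70 and 5·(3·5 − 1)/2 = 35.
Difference: 70 − 35 = 35.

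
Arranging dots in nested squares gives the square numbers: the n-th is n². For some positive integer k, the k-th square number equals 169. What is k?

We need n² = 169, so n = √169 = 13.
Check: 13² = 169. ✓

13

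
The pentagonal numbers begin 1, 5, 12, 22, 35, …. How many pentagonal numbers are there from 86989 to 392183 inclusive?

271

The n-th pentagonal number is n(3n−1)/2.
Smallest index with value ≥ 86989: n = 241 (giving 87001).
Largest index with value ≤ 392183: n = 511 (giving 391426).
Indices 241 through 511: 271 terms.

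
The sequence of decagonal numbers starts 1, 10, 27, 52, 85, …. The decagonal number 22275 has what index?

75

Set n(4n−3) = 22275, giving 4n² − 3n − 22275 = 0.
So n = (3 + 597) / 8 = 600/8 = 75.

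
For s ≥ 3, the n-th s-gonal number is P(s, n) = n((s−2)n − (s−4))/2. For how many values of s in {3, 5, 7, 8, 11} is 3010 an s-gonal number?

s = 3: P(3, 77) = 3003 and P(3, 78) = 3081; 3010 is not s-gonal.
s = 5: P(5, 44) = 2882 and P(5, 45) = 3015; 3010 is not s-gonal.
s = 7: P(7, 35) = 3010. ✓
s = 8: P(8, 32) = 3008 and P(8, 33) = 3201; 3010 is not s-gonal.
s = 11: P(11, 26) = 2951 and P(11, 27) = 3186; 3010 is not s-gonal.
Hits: s ∈ {7} → 1.

1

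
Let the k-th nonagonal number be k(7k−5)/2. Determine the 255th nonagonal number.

226950

The 255th nonagonal number is n(7n−5)/2 with n = 255.
255·(7·255 − 5)/2 = 255·1780/2 = 255·890 = 226950.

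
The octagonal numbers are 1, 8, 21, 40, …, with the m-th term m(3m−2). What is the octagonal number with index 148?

65416

The 148th octagonal number is n(3n−2) with n = 148.
148·(3·148 − 2) = 148·442 = 65416.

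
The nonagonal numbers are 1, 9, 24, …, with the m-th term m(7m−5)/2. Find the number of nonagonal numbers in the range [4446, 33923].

63

The n-th nonagonal number is n(7n−5)/2.
Smallest index with value ≥ 4446: n = 36 (giving 4446).
Largest index with value ≤ 33923: n = 98 (giving 33369).
Indices 36 through 98: 63 terms.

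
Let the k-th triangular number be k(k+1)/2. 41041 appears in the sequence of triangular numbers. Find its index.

Set n(n+1)/2 = 41041, giving n² + n − 82082 = 0.
So n = (-1 + 573) / 2 = 572/2 = 286.
Check: 286·287/2 = 41041. ✓

286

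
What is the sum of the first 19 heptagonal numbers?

5890

Σ i(5i−3)/2 = (5Σi² − 3Σi) / 2 over i = 1..19.
Σi = 190 and Σi² = 2470.
(5·2470 − 3·190) / 2 = 11780/2 = 5890.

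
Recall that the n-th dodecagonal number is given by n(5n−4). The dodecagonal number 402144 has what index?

284

Set n(5n−4) = 402144, giving 5n² − 4n − 402144 = 0.
So n = (4 + 2836) / 10 = 2840/10 = 284.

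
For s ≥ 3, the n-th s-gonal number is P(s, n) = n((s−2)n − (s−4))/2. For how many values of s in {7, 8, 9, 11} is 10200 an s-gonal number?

s = 7: P(7, 64) = 10144 and P(7, 65) = 10465; 10200 is not s-gonal.
s = 8: P(8, 58) = 9976 and P(8, 59) = 10325; 10200 is not s-gonal.
s = 9: P(9, 54) = 10071 and P(9, 55) = 10450; 10200 is not s-gonal.
s = 11: P(11, 48) = 10200. ✓
Hits: s ∈ {11} → 1.

1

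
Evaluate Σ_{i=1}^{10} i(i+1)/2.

220

Σ i(i+1)/2 = (Σi² + Σi) / 2 over i = 1..10.
Σi = 55 and Σi² = 385.
(1·385 + 1·55) / 2 = 440/2 = 220.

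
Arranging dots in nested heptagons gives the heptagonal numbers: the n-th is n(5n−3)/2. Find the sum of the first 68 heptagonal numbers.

264316

Σ i(5i−3)/2 = (5Σi² − 3Σi) / 2 over i = 1..68.
Σi = 2346 and Σi² = 107134.
(5·107134 − 3·2346) / 2 = 528632/2 = 264316.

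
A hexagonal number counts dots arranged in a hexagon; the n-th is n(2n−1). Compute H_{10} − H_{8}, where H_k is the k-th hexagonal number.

10·(2·10 − 1) = 190 and 8·(2·8 − 1) = 120.
Difference: 190 − 120 = 70.

70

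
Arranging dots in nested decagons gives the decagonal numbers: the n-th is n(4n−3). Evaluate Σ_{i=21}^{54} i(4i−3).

200515

Σ i(4i−3) = 4Σi² − 3Σi over i = 21..54.
Σi = 1485 − 210 = 1275 and Σi² = 53955 − 2870 = 51085.
4·51085 − 3·1275 = 200515.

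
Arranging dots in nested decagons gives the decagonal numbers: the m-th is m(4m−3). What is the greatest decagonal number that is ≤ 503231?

Solve n(4n−3) ≤ 503231 for integer n.
n = 355 gives 503035 ≤ 503231, while n = 356 gives 505876 > 503231; so the answer is 503035.

503035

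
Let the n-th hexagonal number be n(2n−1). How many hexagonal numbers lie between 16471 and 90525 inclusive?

The n-th hexagonal number is n(2n−1).
Smallest index with value ≥ 16471: n = 91 (giving 16471).
Largest index with value ≤ 90525: n = 213 (giving 90525).
Indices 91 through 213: 123 terms.

123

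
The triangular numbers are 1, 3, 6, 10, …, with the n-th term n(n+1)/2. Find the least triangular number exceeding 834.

861

Solve n(n+1)/2 > 834 for integer n.
The largest n with value ≤ 834 is 40 (since 820 ≤ 834 < 861), so the first above is n = 41, value 861.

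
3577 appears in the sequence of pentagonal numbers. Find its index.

Set n(3n−1)/2 = 3577, giving 3n² − n − 7154 = 0.
The discriminant is 1 + 24·3577 = 85849, and √85849 = 293.
So n = (1 + 293) / 6 = 294/6 = 49.

49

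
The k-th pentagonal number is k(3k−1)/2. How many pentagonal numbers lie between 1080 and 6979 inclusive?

42

The n-th pentagonal number is n(3n−1)/2.
Smallest index with value ≥ 1080: n = 27 (giving 1080).
Largest index with value ≤ 6979: n = 68 (giving 6902).
Indices 27 through 68: 42 terms.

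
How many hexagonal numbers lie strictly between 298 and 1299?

13

The n-th hexagonal number is n(2n−1).
Smallest index with value > 298: n = 13 (giving 325).
Largest index with value < 1299: n = 25 (giving 1225).
Indices 13 through 25: 13 terms.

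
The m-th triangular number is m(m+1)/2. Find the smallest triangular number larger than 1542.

1596

Solve n(n+1)/2 > 1542 for integer n.
The largest n with value ≤ 1542 is 55 (since 1540 ≤ 1542 < 1596), so the first above is n = 56, value 1596.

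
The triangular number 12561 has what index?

Set n(n+1)/2 = 12561, giving n² + n − 25122 = 0.
The discriminant is 1 + 8·12561 = 100489, and √100489 = 317.
So n = (-1 + 317) / 2 = 316/2 = 158.

158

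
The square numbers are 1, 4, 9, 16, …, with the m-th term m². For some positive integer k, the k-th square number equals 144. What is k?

12

We need n² = 144, so n = √144 = 12.
Check: 12² = 144. ✓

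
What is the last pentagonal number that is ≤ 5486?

5370

Solve n(3n−1)/2 ≤ 5486 for integer n.
n = 60 gives 5370 ≤ 5486, while n = 61 gives 5551 > 5486; so the answer is 5370.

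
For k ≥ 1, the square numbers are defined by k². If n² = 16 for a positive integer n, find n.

We need n² = 16, so n = √16 = 4.
Check: 4² = 16. ✓

4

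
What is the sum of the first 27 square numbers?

Σ_{i=1}^{27} i² = 27·28·55/6 = 6930.

6930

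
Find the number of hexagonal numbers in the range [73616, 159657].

The n-th hexagonal number is n(2n−1).
Smallest index with value ≥ 73616: n = 193 (giving 74305).
Largest index with value ≤ 159657: n = 282 (giving 158766).
Indices 193 through 282: 90 terms.

90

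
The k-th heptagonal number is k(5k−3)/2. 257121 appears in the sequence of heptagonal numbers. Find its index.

321

Set n(5n−3)/2 = 257121, giving 5n² − 3n − 514242 = 0.
So n = (3 + 3207) / 10 = 3210/10 = 321.
Check: 321·(5·321 − 3)/2 = 257121. ✓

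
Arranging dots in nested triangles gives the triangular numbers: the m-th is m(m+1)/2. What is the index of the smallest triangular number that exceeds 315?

25

Solve n(n+1)/2 > 315 for integer n.
The largest n with value ≤ 315 is 24 (since 300 ≤ 315 < 325), so the first above is n = 25, value 325.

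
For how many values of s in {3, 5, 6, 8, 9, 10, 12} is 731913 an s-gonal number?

s = 3: P(3, 1209) = 731445 and P(3, 1210) = 732655; 731913 is not s-gonal.
s = 5: P(5, 698) = 730457 and P(5, 699) = 732552; 731913 is not s-gonal.
s = 6: P(6, 605) = 731445 and P(6, 606) = 733866; 731913 is not s-gonal.
s = 8: P(8, 494) = 731120 and P(8, 495) = 734085; 731913 is not s-gonal.
s = 9: P(9, 457) = 729829 and P(9, 458) = 733029; 731913 is not s-gonal.
s = 10: P(10, 428) = 731452 and P(10, 429) = 734877; 731913 is not s-gonal.
s = 12: P(12, 383) = 731913. ✓
Hits: s ∈ {12} → 1.

1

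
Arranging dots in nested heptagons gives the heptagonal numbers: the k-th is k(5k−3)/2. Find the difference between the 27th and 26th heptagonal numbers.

131

Consecutive heptagonal numbers differ by 5n − 4: here 5·27 − 4 = 131.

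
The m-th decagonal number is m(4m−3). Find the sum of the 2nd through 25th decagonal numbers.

Σ i(4i−3) = 4Σi² − 3Σi over i = 2..25.
Σi = 325 − 1 = 324 and Σi² = 5525 − 1 = 5524.
4·5524 − 3·324 = 21124.

21124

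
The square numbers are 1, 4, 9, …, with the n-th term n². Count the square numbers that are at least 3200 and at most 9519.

41

The n-th square number is n².
Smallest index with value ≥ 3200: n = 57 (giving 3249).
Largest index with value ≤ 9519: n = 97 (giving 9409).
Indices 57 through 97: 41 terms.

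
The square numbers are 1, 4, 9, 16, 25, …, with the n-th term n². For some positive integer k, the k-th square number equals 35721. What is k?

We need n² = 35721, so n = √35721 = 189.

189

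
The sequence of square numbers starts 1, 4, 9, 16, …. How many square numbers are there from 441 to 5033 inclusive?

The n-th square number is n².
Smallest index with value ≥ 441: n = 21 (giving 441).
Largest index with value ≤ 5033: n = 70 (giving 4900).
Indices 21 through 70: 50 terms.

50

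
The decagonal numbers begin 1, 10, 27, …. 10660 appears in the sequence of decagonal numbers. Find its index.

Set n(4n−3) = 10660, giving 4n² − 3n − 10660 = 0.
So n = (3 + 413) / 8 = 416/8 = 52.

52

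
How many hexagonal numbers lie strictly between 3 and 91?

The n-th hexagonal number is n(2n−1).
Smallest index with value > 3: n = 2 (giving 6).
Largest index with value < 91: n = 6 (giving 66).
Indices 2 through 6: 5 terms.

5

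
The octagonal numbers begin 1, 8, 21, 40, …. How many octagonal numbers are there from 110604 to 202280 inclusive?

68

The n-th octagonal number is n(3n−2).
Smallest index with value ≥ 110604: n = 193 (giving 111361).
Largest index with value ≤ 202280: n = 260 (giving 202280).
Indices 193 through 260: 68 terms.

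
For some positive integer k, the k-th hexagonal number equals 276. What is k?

12

Set n(2n−1) = 276, giving 2n² − n − 276 = 0.
The discriminant is 1 + 8·276 = 2209, and √2209 = 47.
So n = (1 + 47) / 4 = 48/4 = 12.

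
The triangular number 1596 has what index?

Set n(n+1)/2 = 1596, giving n² + n − 3192 = 0.
The discriminant is 1 + 8·1596 = 12769, and √12769 = 113.
So n = (-1 + 113) / 2 = 112/2 = 56.
Check: 56·57/2 = 1596. ✓

56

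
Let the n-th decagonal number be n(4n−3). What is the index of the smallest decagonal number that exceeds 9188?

49

Solve n(4n−3) > 9188 for integer n.
The largest n with value ≤ 9188 is 48 (since 9072 ≤ 9188 < 9457), so the first above is n = 49, value 9457.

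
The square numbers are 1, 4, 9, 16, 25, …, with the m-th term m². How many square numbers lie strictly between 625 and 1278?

10

The n-th square number is n².
Smallest index with value > 625: n = 26 (giving 676).
Largest index with value < 1278: n = 35 (giving 1225).
Indices 26 through 35: 10 terms.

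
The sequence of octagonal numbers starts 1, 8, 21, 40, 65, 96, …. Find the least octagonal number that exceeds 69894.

Solve n(3n−2) > 69894 for integer n.
The largest n with value ≤ 69894 is 152 (since 69008 ≤ 69894 < 69921), so the first above is n = 153, value 69921.

69921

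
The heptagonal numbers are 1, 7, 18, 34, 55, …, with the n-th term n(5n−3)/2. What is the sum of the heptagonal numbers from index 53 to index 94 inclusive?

Σ i(5i−3)/2 = (5Σi² − 3Σi) / 2 over i = 53..94.
Σi = 4465 − 1378 = 3087 and Σi² = 281295 − 48230 = 233065.
(5·233065 − 3·3087) / 2 = 1156064/2 = 578032.

578032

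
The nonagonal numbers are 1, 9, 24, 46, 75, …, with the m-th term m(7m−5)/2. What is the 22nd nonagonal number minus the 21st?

148

Consecutive nonagonal numbers differ by 7n − 6: here 7·22 − 6 = 148.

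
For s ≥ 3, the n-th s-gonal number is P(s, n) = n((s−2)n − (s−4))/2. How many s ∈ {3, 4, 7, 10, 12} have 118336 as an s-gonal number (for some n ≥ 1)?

s = 3: P(3, 485) = 117855 and P(3, 486) = 118341; 118336 is not s-gonal.
s = 4: P(4, 344) = 118336. ✓
s = 7: P(7, 217) = 117397 and P(7, 218) = 118483; 118336 is not s-gonal.
s = 10: P(10, 172) = 117820 and P(10, 173) = 119197; 118336 is not s-gonal.
s = 12: P(12, 154) = 117964 and P(12, 155) = 119505; 118336 is not s-gonal.
Hits: s ∈ {4} → 1.

1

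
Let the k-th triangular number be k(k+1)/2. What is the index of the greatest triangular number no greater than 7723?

Solve n(n+1)/2 ≤ 7723 for integer n.
n = 123 gives 7626 ≤ 7723, while n = 124 gives 7750 > 7723; so the answer is index 123.

123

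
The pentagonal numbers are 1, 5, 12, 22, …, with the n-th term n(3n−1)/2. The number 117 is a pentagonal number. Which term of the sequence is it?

9

Set n(3n−1)/2 = 117, giving 3n² − n − 234 = 0.
The discriminant is 1 + 24·117 = 2809, and √2809 = 53.
So n = (1 + 53) / 6 = 54/6 = 9.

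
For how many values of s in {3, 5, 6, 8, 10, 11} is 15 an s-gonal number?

s = 3: P(3, 5) = 15. ✓
s = 5: P(5, 3) = 12 and P(5, 4) = 22; 15 is not s-gonal.
s = 6: P(6, 3) = 15. ✓
s = 8: P(8, 2) = 8 and P(8, 3) = 21; 15 is not s-gonal.
s = 10: P(10, 2) = 10 and P(10, 3) = 27; 15 is not s-gonal.
s = 11: P(11, 2) = 11 and P(11, 3) = 30; 15 is not s-gonal.
Hits: s ∈ {3, 6} → 2.

2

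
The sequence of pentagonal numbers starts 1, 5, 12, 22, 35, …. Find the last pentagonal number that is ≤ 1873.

Solve n(3n−1)/2 ≤ 1873 for integer n.
n = 35 gives 1820 ≤ 1873, while n = 36 gives 1926 > 1873; so the answer is 1820.

1820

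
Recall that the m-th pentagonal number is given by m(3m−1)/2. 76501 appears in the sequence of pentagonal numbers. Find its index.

226

Set n(3n−1)/2 = 76501, giving 3n² − n − 153002 = 0.
So n = (1 + 1355) / 6 = 1356/6 = 226.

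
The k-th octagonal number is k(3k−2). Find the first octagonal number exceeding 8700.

8965

Solve n(3n−2) > 8700 for integer n.
The largest n with value ≤ 8700 is 54 (since 8640 ≤ 8700 < 8965), so the first above is n = 55, value 8965.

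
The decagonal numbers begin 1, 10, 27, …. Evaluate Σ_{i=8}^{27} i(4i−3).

26110

Σ i(4i−3) = 4Σi² − 3Σi over i = 8..27.
Σi = 378 − 28 = 350 and Σi² = 6930 − 140 = 6790.
4·6790 − 3·350 = 26110.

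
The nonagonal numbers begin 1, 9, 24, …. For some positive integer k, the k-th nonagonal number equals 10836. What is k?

Set n(7n−5)/2 = 10836, giving 7n² − 5n − 21672 = 0.
The discriminant is 25 + 56·10836 = 606841, and √606841 = 779.
So n = (5 + 779) / 14 = 784/14 = 56.

56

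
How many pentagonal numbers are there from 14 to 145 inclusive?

The n-th pentagonal number is n(3n−1)/2.
Smallest index with value ≥ 14: n = 4 (giving 22).
Largest index with value ≤ 145: n = 10 (giving 145).
Indices 4 through 10: 7 terms.

7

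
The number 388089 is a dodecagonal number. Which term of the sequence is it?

Set n(5n−4) = 388089, giving 5n² − 4n − 388089 = 0.
The discriminant is 16 + 20·388089 = 7761796, and √7761796 = 2786.
So n = (4 + 2786) / 10 = 2790/10 = 279.

279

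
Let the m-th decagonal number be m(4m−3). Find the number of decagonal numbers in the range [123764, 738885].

254

The n-th decagonal number is n(4n−3).
Smallest index with value ≥ 123764: n = 177 (giving 124785).
Largest index with value ≤ 738885: n = 430 (giving 738310).
Indices 177 through 430: 254 terms.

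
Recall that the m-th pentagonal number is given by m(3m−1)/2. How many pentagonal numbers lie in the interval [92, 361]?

8

The n-th pentagonal number is n(3n−1)/2.
Smallest index with value ≥ 92: n = 8 (giving 92).
Largest index with value ≤ 361: n = 15 (giving 330).
Indices 8 through 15: 8 terms.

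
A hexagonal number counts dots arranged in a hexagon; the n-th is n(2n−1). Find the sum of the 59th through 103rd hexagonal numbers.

Σ i(2i−1) = 2Σi² − Σi over i = 59..103.
Σi = 5356 − 1711 = 3645 and Σi² = 369564 − 66729 = 302835.
2·302835 − 1·3645 = 602025.

602025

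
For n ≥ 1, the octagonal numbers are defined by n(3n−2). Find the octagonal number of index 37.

4033

The 37th octagonal number is n(3n−2) with n = 37.
37·(3·37 − 2) = 37·109 = 4033.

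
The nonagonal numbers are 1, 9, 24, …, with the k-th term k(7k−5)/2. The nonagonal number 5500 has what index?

Set n(7n−5)/2 = 5500, giving 7n² − 5n − 11000 = 0.
The discriminant is 25 + 56·5500 = 308025, and √308025 = 555.
So n = (5 + 555) / 14 = 560/14 = 40.

40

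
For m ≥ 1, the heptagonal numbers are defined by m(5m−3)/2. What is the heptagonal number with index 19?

874

The 19th heptagonal number is n(5n−3)/2 with n = 19.
19·(5·19 − 3)/2 = 19·92/2 = 19·46 = 874.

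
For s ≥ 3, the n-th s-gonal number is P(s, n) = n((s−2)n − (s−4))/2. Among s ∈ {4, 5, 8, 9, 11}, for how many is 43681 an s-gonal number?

s = 4: P(4, 209) = 43681. ✓
s = 5: P(5, 170) = 43265 and P(5, 171) = 43776; 43681 is not s-gonal.
s = 8: P(8, 121) = 43681. ✓
s = 9: P(9, 112) = 43624 and P(9, 113) = 44409; 43681 is not s-gonal.
s = 11: P(11, 98) = 42875 and P(11, 99) = 43758; 43681 is not s-gonal.
Hits: s ∈ {4, 8} → 2.

2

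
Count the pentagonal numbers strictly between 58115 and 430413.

The n-th pentagonal number is n(3n−1)/2.
Smallest index with value > 58115: n = 198 (giving 58707).
Largest index with value < 430413: n = 535 (giving 429070).
Indices 198 through 535: 338 terms.

338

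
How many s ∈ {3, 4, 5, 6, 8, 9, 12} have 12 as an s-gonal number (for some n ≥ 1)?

2

s = 3: P(3, 4) = 10 and P(3, 5) = 15; 12 is not s-gonal.
s = 4: P(4, 3) = 9 and P(4, 4) = 16; 12 is not s-gonal.
s = 5: P(5, 3) = 12. ✓
s = 6: P(6, 2) = 6 and P(6, 3) = 15; 12 is not s-gonal.
s = 8: P(8, 2) = 8 and P(8, 3) = 21; 12 is not s-gonal.
s = 9: P(9, 2) = 9 and P(9, 3) = 24; 12 is not s-gonal.
s = 12: P(12, 2) = 12. ✓
Hits: s ∈ {5, 12} → 2.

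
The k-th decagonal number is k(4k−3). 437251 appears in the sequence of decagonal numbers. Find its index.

Set n(4n−3) = 437251, giving 4n² − 3n − 437251 = 0.
So n = (3 + 2645) / 8 = 2648/8 = 331.
Check: 331·(4·331 − 3) = 437251. ✓

331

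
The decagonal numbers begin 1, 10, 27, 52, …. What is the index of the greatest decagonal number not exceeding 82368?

143

Solve n(4n−3) ≤ 82368 for integer n.
n = 143 gives 81367 ≤ 82368, while n = 144 gives 82512 > 82368; so the answer is index 143.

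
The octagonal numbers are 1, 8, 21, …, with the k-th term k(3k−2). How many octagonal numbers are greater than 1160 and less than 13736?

The n-th octagonal number is n(3n−2).
Smallest index with value > 1160: n = 21 (giving 1281).
Largest index with value < 13736: n = 67 (giving 13333).
Indices 21 through 67: 47 terms.

47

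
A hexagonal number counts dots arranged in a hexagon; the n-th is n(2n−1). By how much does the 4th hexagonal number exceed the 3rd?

13

Consecutive hexagonal numbers differ by 4n − 3: here 4·4 − 3 = 13.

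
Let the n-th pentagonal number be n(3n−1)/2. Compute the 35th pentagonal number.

1820

35·(3·35 − 1)/2 = 35·104/2 = 35·52 = 1820.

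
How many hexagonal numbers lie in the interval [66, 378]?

9

The n-th hexagonal number is n(2n−1).
Smallest index with value ≥ 66: n = 6 (giving 66).
Largest index with value ≤ 378: n = 14 (giving 378).
Indices 6 through 14: 9 terms.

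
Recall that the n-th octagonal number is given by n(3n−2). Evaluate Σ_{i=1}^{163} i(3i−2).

4343950

Σ i(3i−2) = 3Σi² − 2Σi over i = 1..163.
Σi = 13366 and Σi² = 1456894.
3·1456894 − 2·13366 = 4343950.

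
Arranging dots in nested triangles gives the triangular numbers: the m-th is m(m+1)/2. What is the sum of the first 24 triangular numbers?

Σ i(i+1)/2 = (Σi² + Σi) / 2 over i = 1..24.
Σi = 300 and Σi² = 4900.
(1·4900 + 1·300) / 2 = 5200/2 = 2600.

2600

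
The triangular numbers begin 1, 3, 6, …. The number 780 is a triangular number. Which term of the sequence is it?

Set n(n+1)/2 = 780, giving n² + n − 1560 = 0.
So n = (-1 + 79) / 2 = 78/2 = 39.

39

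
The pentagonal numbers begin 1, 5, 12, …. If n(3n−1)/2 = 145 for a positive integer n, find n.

10

Set n(3n−1)/2 = 145, giving 3n² − n − 290 = 0.
The discriminant is 1 + 24·145 = 3481, and √3481 = 59.
So n = (1 + 59) / 6 = 60/6 = 10.
Check: 10·(3·10 − 1)/2 = 145. ✓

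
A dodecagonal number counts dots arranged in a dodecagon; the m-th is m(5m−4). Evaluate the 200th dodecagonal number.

199200

The 200th dodecagonal number is n(5n−4) with n = 200.
200·(5·200 − 4) = 200·996 = 199200.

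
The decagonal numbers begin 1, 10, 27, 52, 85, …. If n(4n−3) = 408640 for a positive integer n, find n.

320

Set n(4n−3) = 408640, giving 4n² − 3n − 408640 = 0.
The discriminant is 9 + 16·408640 = 6538249, and √6538249 = 2557.
So n = (3 + 2557) / 8 = 2560/8 = 320.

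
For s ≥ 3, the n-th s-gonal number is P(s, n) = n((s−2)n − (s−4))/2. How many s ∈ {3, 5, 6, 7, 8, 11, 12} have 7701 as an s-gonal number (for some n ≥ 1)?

s = 3: P(3, 123) = 7626 and P(3, 124) = 7750; 7701 is not s-gonal.
s = 5: P(5, 71) = 7526 and P(5, 72) = 7740; 7701 is not s-gonal.
s = 6: P(6, 62) = 7626 and P(6, 63) = 7875; 7701 is not s-gonal.
s = 7: P(7, 55) = 7480 and P(7, 56) = 7756; 7701 is not s-gonal.
s = 8: P(8, 51) = 7701. ✓
s = 11: P(11, 41) = 7421 and P(11, 42) = 7791; 7701 is not s-gonal.
s = 12: P(12, 39) = 7449 and P(12, 40) = 7840; 7701 is not s-gonal.
Hits: s ∈ {8} → 1.

1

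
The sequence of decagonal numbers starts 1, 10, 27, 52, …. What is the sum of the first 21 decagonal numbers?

12551

Σ i(4i−3) = 4Σi² − 3Σi over i = 1..21.
Σi = 231 and Σi² = 3311.
4·3311 − 3·231 = 12551.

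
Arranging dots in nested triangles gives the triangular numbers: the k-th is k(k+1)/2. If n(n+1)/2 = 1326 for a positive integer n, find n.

51

Set n(n+1)/2 = 1326, giving n² + n − 2652 = 0.
So n = (-1 + 103) / 2 = 102/2 = 51.
Check: 51·52/2 = 1326. ✓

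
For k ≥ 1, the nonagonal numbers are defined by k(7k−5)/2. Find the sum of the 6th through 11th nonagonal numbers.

1451

Σ i(7i−5)/2 = (7Σi² − 5Σi) / 2 over i = 6..11.
Σi = 66 − 15 = 51 and Σi² = 506 − 55 = 451.
(7·451 − 5·51) / 2 = 2902/2 = 1451.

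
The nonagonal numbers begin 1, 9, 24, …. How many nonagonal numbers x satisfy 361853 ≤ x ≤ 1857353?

407

The n-th nonagonal number is n(7n−5)/2.
Smallest index with value ≥ 361853: n = 322 (giving 362089).
Largest index with value ≤ 1857353: n = 728 (giving 1853124).
Indices 322 through 728: 407 terms.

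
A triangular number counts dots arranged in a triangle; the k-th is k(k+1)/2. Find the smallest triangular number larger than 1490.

1540

Solve n(n+1)/2 > 1490 for integer n.
The largest n with value ≤ 1490 is 54 (since 1485 ≤ 1490 < 1540), so the first above is n = 55, value 1540.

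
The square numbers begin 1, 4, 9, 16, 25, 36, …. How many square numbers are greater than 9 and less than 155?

The n-th square number is n².
Smallest index with value > 9: n = 4 (giving 16).
Largest index with value < 155: n = 12 (giving 144).
Indices 4 through 12: 9 terms.

9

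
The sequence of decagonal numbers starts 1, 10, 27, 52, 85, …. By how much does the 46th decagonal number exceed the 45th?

361

Consecutive decagonal numbers differ by 8n − 7: here 8·46 − 7 = 361.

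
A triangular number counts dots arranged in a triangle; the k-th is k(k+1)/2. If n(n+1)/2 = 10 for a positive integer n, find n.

4

Set n(n+1)/2 = 10, giving n² + n − 20 = 0.
So n = (-1 + 9) / 2 = 8/2 = 4.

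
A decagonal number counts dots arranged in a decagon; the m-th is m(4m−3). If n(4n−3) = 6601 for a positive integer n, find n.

41

Set n(4n−3) = 6601, giving 4n² − 3n − 6601 = 0.
The discriminant is 9 + 16·6601 = 105625, and √105625 = 325.
So n = (3 + 325) / 8 = 328/8 = 41.
Check: 41·(4·41 − 3) = 6601. ✓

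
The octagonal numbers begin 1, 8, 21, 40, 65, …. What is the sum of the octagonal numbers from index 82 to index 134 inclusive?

Σ i(3i−2) = 3Σi² − 2Σi over i = 82..134.
Σi = 9045 − 3321 = 5724 and Σi² = 811035 − 180441 = 630594.
3·630594 − 2·5724 = 1880334.

1880334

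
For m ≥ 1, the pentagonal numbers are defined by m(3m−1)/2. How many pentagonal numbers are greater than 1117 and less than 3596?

The n-th pentagonal number is n(3n−1)/2.
Smallest index with value > 1117: n = 28 (giving 1162).
Largest index with value < 3596: n = 49 (giving 3577).
Indices 28 through 49: 22 terms.

22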